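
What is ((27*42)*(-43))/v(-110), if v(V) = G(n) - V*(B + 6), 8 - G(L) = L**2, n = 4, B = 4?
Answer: -1161/26 ≈ -44.654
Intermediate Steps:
G(L) = 8 - L**2
v(V) = -8 - 10*V (v(V) = (8 - 1*4**2) - V*(4 + 6) = (8 - 1*16) - V*10 = (8 - 16) - 10*V = -8 - 10*V)
((27*42)*(-43))/v(-110) = ((27*42)*(-43))/(-8 - 10*(-110)) = (1134*(-43))/(-8 + 1100) = -48762/1092 = -48762*1/1092 = -1161/26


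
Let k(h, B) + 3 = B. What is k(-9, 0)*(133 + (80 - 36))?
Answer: -531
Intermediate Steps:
k(h, B) = -3 + B
k(-9, 0)*(133 + (80 - 36)) = (-3 + 0)*(133 + (80 - 36)) = -3*(133 + 44) = -3*177 = -531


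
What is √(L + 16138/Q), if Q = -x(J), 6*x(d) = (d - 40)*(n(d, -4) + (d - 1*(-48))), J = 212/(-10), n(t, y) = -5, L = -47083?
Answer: I*√1452738734373/5559 ≈ 216.82*I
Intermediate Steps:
J = -106/5 (J = 212*(-⅒) = -106/5 ≈ -21.200)
x(d) = (-40 + d)*(43 + d)/6 (x(d) = ((d - 40)*(-5 + (d - 1*(-48))))/6 = ((-40 + d)*(-5 + (d + 48)))/6 = ((-40 + d)*(-5 + (48 + d)))/6 = ((-40 + d)*(43 + d))/6 = (-40 + d)*(43 + d)/6)
Q = 5559/25 (Q = -(-860/3 + (½)*(-106/5) + (-106/5)²/6) = -(-860/3 - 53/5 + (⅙)*(11236/25)) = -(-860/3 - 53/5 + 5618/75) = -1*(-5559/25) = 5559/25 ≈ 222.36)
√(L + 16138/Q) = √(-47083 + 16138/(5559/25)) = √(-47083 + 16138*(25/5559)) = √(-47083 + 403450/5559) = √(-261330947/5559) = I*√1452738734373/5559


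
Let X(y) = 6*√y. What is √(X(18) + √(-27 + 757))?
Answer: √(√730 + 18*√2) ≈ 7.2439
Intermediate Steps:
√(X(18) + √(-27 + 757)) = √(6*√18 + √(-27 + 757)) = √(6*(3*√2) + √730) = √(18*√2 + √730) = √(√730 + 18*√2)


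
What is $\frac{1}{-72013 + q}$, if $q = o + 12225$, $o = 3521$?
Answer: $- \frac{1}{56267} \approx -1.7772 \cdot 10^{-5}$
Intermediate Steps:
$q = 15746$ ($q = 3521 + 12225 = 15746$)
$\frac{1}{-72013 + q} = \frac{1}{-72013 + 15746} = \frac{1}{-56267} = - \frac{1}{56267}$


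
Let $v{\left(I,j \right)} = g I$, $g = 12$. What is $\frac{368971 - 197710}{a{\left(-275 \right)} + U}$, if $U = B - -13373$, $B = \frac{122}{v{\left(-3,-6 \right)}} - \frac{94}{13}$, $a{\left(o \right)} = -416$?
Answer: $\frac{40075074}{3029453} \approx 13.228$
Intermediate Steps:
$v{\left(I,j \right)} = 12 I$
$B = - \frac{2485}{234}$ ($B = \frac{122}{12 \left(-3\right)} - \frac{94}{13} = \frac{122}{-36} - \frac{94}{13} = 122 \left(- \frac{1}{36}\right) - \frac{94}{13} = - \frac{61}{18} - \frac{94}{13} = - \frac{2485}{234} \approx -10.62$)
$U = \frac{3126797}{234}$ ($U = - \frac{2485}{234} - -13373 = - \frac{2485}{234} + 13373 = \frac{3126797}{234} \approx 13362.0$)
$\frac{368971 - 197710}{a{\left(-275 \right)} + U} = \frac{368971 - 197710}{-416 + \frac{3126797}{234}} = \frac{171261}{\frac{3029453}{234}} = 171261 \cdot \frac{234}{3029453} = \frac{40075074}{3029453}$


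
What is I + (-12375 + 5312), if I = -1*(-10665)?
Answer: 3602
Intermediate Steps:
I = 10665
I + (-12375 + 5312) = 10665 + (-12375 + 5312) = 10665 - 7063 = 3602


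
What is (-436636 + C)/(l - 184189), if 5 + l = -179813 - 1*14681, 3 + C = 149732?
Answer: 286907/378688 ≈ 0.75763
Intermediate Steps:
C = 149729 (C = -3 + 149732 = 149729)
l = -194499 (l = -5 + (-179813 - 1*14681) = -5 + (-179813 - 14681) = -5 - 194494 = -194499)
(-436636 + C)/(l - 184189) = (-436636 + 149729)/(-194499 - 184189) = -286907/(-378688) = -286907*(-1/378688) = 286907/378688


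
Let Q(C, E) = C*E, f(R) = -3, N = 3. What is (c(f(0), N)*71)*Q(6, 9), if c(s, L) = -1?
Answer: -3834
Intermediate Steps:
(c(f(0), N)*71)*Q(6, 9) = (-1*71)*(6*9) = -71*54 = -3834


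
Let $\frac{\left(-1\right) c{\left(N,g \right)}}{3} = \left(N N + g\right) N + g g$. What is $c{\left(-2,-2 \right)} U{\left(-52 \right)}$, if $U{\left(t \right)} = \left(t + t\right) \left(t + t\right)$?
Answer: $0$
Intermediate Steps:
$U{\left(t \right)} = 4 t^{2}$ ($U{\left(t \right)} = 2 t 2 t = 4 t^{2}$)
$c{\left(N,g \right)} = - 3 g^{2} - 3 N \left(g + N^{2}\right)$ ($c{\left(N,g \right)} = - 3 \left(\left(N N + g\right) N + g g\right) = - 3 \left(\left(N^{2} + g\right) N + g^{2}\right) = - 3 \left(\left(g + N^{2}\right) N + g^{2}\right) = - 3 \left(N \left(g + N^{2}\right) + g^{2}\right) = - 3 \left(g^{2} + N \left(g + N^{2}\right)\right) = - 3 g^{2} - 3 N \left(g + N^{2}\right)$)
$c{\left(-2,-2 \right)} U{\left(-52 \right)} = \left(- 3 \left(-2\right)^{3} - 3 \left(-2\right)^{2} - \left(-6\right) \left(-2\right)\right) 4 \left(-52\right)^{2} = \left(\left(-3\right) \left(-8\right) - 12 - 12\right) 4 \cdot 2704 = \left(24 - 12 - 12\right) 10816 = 0 \cdot 10816 = 0$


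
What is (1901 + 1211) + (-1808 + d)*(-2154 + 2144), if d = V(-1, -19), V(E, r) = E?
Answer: 21202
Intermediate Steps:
d = -1
(1901 + 1211) + (-1808 + d)*(-2154 + 2144) = (1901 + 1211) + (-1808 - 1)*(-2154 + 2144) = 3112 - 1809*(-10) = 3112 + 18090 = 21202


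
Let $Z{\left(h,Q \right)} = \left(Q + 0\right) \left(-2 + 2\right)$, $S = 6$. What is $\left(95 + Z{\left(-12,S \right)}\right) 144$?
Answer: $13680$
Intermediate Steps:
$Z{\left(h,Q \right)} = 0$ ($Z{\left(h,Q \right)} = Q 0 = 0$)
$\left(95 + Z{\left(-12,S \right)}\right) 144 = \left(95 + 0\right) 144 = 95 \cdot 144 = 13680$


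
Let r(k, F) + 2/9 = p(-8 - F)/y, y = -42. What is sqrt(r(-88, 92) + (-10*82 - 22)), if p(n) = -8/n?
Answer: I*sqrt(9285521)/105 ≈ 29.021*I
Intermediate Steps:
r(k, F) = -2/9 + 4/(21*(-8 - F)) (r(k, F) = -2/9 - 8/(-8 - F)/(-42) = -2/9 - 8/(-8 - F)*(-1/42) = -2/9 + 4/(21*(-8 - F)))
sqrt(r(-88, 92) + (-10*82 - 22)) = sqrt(2*(-62 - 7*92)/(63*(8 + 92)) + (-10*82 - 22)) = sqrt((2/63)*(-62 - 644)/100 + (-820 - 22)) = sqrt((2/63)*(1/100)*(-706) - 842) = sqrt(-353/1575 - 842) = sqrt(-1326503/1575) = I*sqrt(9285521)/105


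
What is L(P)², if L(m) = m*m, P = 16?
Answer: 65536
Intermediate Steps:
L(m) = m²
L(P)² = (16²)² = 256² = 65536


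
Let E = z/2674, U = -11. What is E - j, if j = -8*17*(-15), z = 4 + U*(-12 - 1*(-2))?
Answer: -2727423/1337 ≈ -2040.0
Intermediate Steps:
z = 114 (z = 4 - 11*(-12 - 1*(-2)) = 4 - 11*(-12 + 2) = 4 - 11*(-10) = 4 + 110 = 114)
j = 2040 (j = -136*(-15) = 2040)
E = 57/1337 (E = 114/2674 = 114*(1/2674) = 57/1337 ≈ 0.042633)
E - j = 57/1337 - 1*2040 = 57/1337 - 2040 = -2727423/1337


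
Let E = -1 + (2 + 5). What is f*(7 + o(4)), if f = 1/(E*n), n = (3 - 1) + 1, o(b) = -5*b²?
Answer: -73/18 ≈ -4.0556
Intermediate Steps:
E = 6 (E = -1 + 7 = 6)
n = 3 (n = 2 + 1 = 3)
f = 1/18 (f = 1/(6*3) = (⅙)*(⅓) = 1/18 ≈ 0.055556)
f*(7 + o(4)) = (7 - 5*4²)/18 = (7 - 5*16)/18 = (7 - 80)/18 = (1/18)*(-73) = -73/18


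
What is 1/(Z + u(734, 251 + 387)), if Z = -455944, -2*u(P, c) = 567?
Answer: -2/912455 ≈ -2.1919e-6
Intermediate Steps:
u(P, c) = -567/2 (u(P, c) = -½*567 = -567/2)
1/(Z + u(734, 251 + 387)) = 1/(-455944 - 567/2) = 1/(-912455/2) = -2/912455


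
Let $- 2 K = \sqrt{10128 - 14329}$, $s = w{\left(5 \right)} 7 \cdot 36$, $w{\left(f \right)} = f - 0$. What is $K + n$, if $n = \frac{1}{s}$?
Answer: $\frac{1}{1260} - \frac{i \sqrt{4201}}{2} \approx 0.00079365 - 32.408 i$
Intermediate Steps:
$w{\left(f \right)} = f$ ($w{\left(f \right)} = f + 0 = f$)
$s = 1260$ ($s = 5 \cdot 7 \cdot 36 = 35 \cdot 36 = 1260$)
$n = \frac{1}{1260} \approx 0.00079365$
$K = - \frac{i \sqrt{4201}}{2}$ ($K = - \frac{\sqrt{10128 - 14329}}{2} = - \frac{\sqrt{-4201}}{2} = - \frac{i \sqrt{4201}}{2} \approx - 32.408 i$)
$K + n = - \frac{i \sqrt{4201}}{2} + \frac{1}{1260} = \frac{1}{1260} - \frac{i \sqrt{4201}}{2}$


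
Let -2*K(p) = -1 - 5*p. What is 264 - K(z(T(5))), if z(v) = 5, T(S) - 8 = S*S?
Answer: 251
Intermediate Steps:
T(S) = 8 + S**2 (T(S) = 8 + S*S = 8 + S**2)
K(p) = 1/2 + 5*p/2 (K(p) = -(-1 - 5*p)/2 = 1/2 + 5*p/2)
264 - K(z(T(5))) = 264 - (1/2 + (5/2)*5) = 264 - (1/2 + 25/2) = 264 - 1*13 = 264 - 13 = 251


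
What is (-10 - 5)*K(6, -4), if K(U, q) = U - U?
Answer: 0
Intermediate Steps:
K(U, q) = 0
(-10 - 5)*K(6, -4) = (-10 - 5)*0 = -15*0 = 0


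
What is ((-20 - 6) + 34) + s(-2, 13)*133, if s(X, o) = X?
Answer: -258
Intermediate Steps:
((-20 - 6) + 34) + s(-2, 13)*133 = ((-20 - 6) + 34) - 2*133 = (-26 + 34) - 266 = 8 - 266 = -258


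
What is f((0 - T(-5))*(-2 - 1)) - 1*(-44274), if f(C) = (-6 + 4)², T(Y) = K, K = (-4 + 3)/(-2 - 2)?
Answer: 44278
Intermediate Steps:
K = ¼ (K = -1/(-4) = -1*(-¼) = ¼ ≈ 0.25000)
T(Y) = ¼
f(C) = 4 (f(C) = (-2)² = 4)
f((0 - T(-5))*(-2 - 1)) - 1*(-44274) = 4 - 1*(-44274) = 4 + 44274 = 44278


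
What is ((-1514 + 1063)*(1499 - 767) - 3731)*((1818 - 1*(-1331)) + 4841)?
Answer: -2667565370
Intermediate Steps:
((-1514 + 1063)*(1499 - 767) - 3731)*((1818 - 1*(-1331)) + 4841) = (-451*732 - 3731)*((1818 + 1331) + 4841) = (-330132 - 3731)*(3149 + 4841) = -333863*7990 = -2667565370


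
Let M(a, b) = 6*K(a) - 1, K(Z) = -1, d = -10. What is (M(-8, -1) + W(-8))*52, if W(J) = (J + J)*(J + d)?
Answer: 14612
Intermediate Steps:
M(a, b) = -7 (M(a, b) = 6*(-1) - 1 = -6 - 1 = -7)
W(J) = 2*J*(-10 + J) (W(J) = (J + J)*(J - 10) = (2*J)*(-10 + J) = 2*J*(-10 + J))
(M(-8, -1) + W(-8))*52 = (-7 + 2*(-8)*(-10 - 8))*52 = (-7 + 2*(-8)*(-18))*52 = (-7 + 288)*52 = 281*52 = 14612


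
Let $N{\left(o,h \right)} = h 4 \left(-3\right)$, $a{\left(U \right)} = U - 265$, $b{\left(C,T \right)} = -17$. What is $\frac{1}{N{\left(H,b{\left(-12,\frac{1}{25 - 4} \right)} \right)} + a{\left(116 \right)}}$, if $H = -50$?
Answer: $\frac{1}{55} \approx 0.018182$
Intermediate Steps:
$a{\left(U \right)} = -265 + U$
$N{\left(o,h \right)} = - 12 h$ ($N{\left(o,h \right)} = 4 h \left(-3\right) = - 12 h$)
$\frac{1}{N{\left(H,b{\left(-12,\frac{1}{25 - 4} \right)} \right)} + a{\left(116 \right)}} = \frac{1}{\left(-12\right) \left(-17\right) + \left(-265 + 116\right)} = \frac{1}{204 - 149} = \frac{1}{55}$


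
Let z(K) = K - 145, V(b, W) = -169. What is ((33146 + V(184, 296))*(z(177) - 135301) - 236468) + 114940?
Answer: -4460887341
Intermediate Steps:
z(K) = -145 + K
((33146 + V(184, 296))*(z(177) - 135301) - 236468) + 114940 = ((33146 - 169)*((-145 + 177) - 135301) - 236468) + 114940 = (32977*(32 - 135301) - 236468) + 114940 = (32977*(-135269) - 236468) + 114940 = (-4460765813 - 236468) + 114940 = -4461002281 + 114940 = -4460887341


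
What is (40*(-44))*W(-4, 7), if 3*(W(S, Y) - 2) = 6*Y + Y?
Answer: -96800/3 ≈ -32267.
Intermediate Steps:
W(S, Y) = 2 + 7*Y/3 (W(S, Y) = 2 + (6*Y + Y)/3 = 2 + (7*Y)/3 = 2 + 7*Y/3)
(40*(-44))*W(-4, 7) = (40*(-44))*(2 + (7/3)*7) = -1760*(2 + 49/3) = -1760*55/3 = -96800/3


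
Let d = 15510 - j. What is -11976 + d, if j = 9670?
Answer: -6136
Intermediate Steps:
d = 5840 (d = 15510 - 1*9670 = 15510 - 9670 = 5840)
-11976 + d = -11976 + 5840 = -6136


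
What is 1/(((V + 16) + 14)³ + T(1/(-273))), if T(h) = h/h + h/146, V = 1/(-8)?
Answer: 10203648/272079297143 ≈ 3.7502e-5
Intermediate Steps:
V = -⅛ ≈ -0.12500
T(h) = 1 + h/146 (T(h) = 1 + h*(1/146) = 1 + h/146)
1/(((V + 16) + 14)³ + T(1/(-273))) = 1/(((-⅛ + 16) + 14)³ + (1 + (1/146)/(-273))) = 1/((127/8 + 14)³ + (1 + (1/146)*(-1/273))) = 1/((239/8)³ + (1 - 1/39858)) = 1/(13651919/512 + 39857/39858) = 1/(272079297143/10203648) = 10203648/272079297143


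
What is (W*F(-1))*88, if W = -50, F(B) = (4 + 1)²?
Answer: -110000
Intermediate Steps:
F(B) = 25 (F(B) = 5² = 25)
(W*F(-1))*88 = -50*25*88 = -1250*88 = -110000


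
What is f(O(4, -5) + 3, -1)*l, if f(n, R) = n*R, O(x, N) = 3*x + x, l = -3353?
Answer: 63707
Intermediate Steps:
O(x, N) = 4*x
f(n, R) = R*n
f(O(4, -5) + 3, -1)*l = -(4*4 + 3)*(-3353) = -(16 + 3)*(-3353) = -1*19*(-3353) = -19*(-3353) = 63707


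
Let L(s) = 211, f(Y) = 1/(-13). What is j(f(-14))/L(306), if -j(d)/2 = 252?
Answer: -504/211 ≈ -2.3886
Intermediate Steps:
f(Y) = -1/13
j(d) = -504 (j(d) = -2*252 = -504)
j(f(-14))/L(306) = -504/211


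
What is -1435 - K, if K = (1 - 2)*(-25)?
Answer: -1460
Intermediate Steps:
K = 25 (K = -1*(-25) = 25)
-1435 - K = -1435 - 1*25 = -1435 - 25 = -1460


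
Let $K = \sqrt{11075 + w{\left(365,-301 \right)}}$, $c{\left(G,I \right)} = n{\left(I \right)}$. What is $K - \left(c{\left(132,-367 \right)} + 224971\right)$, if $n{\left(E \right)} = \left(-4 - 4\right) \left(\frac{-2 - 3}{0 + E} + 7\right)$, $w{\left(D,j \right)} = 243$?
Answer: $- \frac{82543765}{367} + \sqrt{11318} \approx -2.2481 \cdot 10^{5}$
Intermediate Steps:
$n{\left(E \right)} = -56 + \frac{40}{E}$ ($n{\left(E \right)} = - 8 \left(- \frac{5}{E} + 7\right) = - 8 \left(7 - \frac{5}{E}\right) = -56 + \frac{40}{E}$)
$c{\left(G,I \right)} = -56 + \frac{40}{I}$
$K = \sqrt{11318}$ ($K = \sqrt{11075 + 243} = \sqrt{11318} \approx 106.39$)
$K - \left(c{\left(132,-367 \right)} + 224971\right) = \sqrt{11318} - \left(\left(-56 + \frac{40}{-367}\right) + 224971\right) = \sqrt{11318} - \left(\left(-56 + 40 \left(- \frac{1}{367}\right)\right) + 224971\right) = \sqrt{11318} - \left(\left(-56 - \frac{40}{367}\right) + 224971\right) = \sqrt{11318} - \left(- \frac{20592}{367} + 224971\right) = \sqrt{11318} - \frac{82543765}{367} = - \frac{82543765}{367} + \sqrt{11318}$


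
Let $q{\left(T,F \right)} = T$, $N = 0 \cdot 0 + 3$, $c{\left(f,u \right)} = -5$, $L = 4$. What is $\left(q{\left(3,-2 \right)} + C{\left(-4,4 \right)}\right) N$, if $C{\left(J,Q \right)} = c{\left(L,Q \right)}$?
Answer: $-6$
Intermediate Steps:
$N = 3$ ($N = 0 + 3 = 3$)
$C{\left(J,Q \right)} = -5$
$\left(q{\left(3,-2 \right)} + C{\left(-4,4 \right)}\right) N = \left(3 - 5\right) 3 = \left(-2\right) 3 = -6$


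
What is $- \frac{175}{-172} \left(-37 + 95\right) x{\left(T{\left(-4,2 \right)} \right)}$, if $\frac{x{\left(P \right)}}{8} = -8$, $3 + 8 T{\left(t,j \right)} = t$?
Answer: $- \frac{162400}{43} \approx -3776.7$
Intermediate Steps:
$T{\left(t,j \right)} = - \frac{3}{8} + \frac{t}{8}$
$x{\left(P \right)} = -64$ ($x{\left(P \right)} = 8 \left(-8\right) = -64$)
$- \frac{175}{-172} \left(-37 + 95\right) x{\left(T{\left(-4,2 \right)} \right)} = - \frac{175}{-172} \left(-37 + 95\right) \left(-64\right) = \left(-175\right) \left(- \frac{1}{172}\right) 58 \left(-64\right) = \frac{175}{172} \cdot 58 \left(-64\right) = \frac{5075}{86} \left(-64\right) = - \frac{162400}{43}$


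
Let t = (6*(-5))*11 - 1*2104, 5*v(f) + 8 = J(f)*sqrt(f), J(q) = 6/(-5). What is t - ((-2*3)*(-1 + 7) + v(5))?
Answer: -11982/5 + 6*sqrt(5)/25 ≈ -2395.9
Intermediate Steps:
J(q) = -6/5 (J(q) = 6*(-1/5) = -6/5)
v(f) = -8/5 - 6*sqrt(f)/25 (v(f) = -8/5 + (-6*sqrt(f)/5)/5 = -8/5 - 6*sqrt(f)/25)
t = -2434 (t = -30*11 - 2104 = -330 - 2104 = -2434)
t - ((-2*3)*(-1 + 7) + v(5)) = -2434 - ((-2*3)*(-1 + 7) + (-8/5 - 6*sqrt(5)/25)) = -2434 - (-6*6 + (-8/5 - 6*sqrt(5)/25)) = -2434 - (-36 + (-8/5 - 6*sqrt(5)/25)) = -2434 - (-188/5 - 6*sqrt(5)/25) = -2434 + (188/5 + 6*sqrt(5)/25) = -11982/5 + 6*sqrt(5)/25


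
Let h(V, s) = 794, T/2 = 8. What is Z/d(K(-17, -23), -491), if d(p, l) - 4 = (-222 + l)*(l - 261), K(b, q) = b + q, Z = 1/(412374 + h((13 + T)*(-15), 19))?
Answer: 1/221532418240 ≈ 4.5140e-12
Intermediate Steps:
T = 16 (T = 2*8 = 16)
Z = 1/413168 (Z = 1/(412374 + 794) = 1/413168 ≈ 2.4203e-6)
d(p, l) = 4 + (-261 + l)*(-222 + l) (d(p, l) = 4 + (-222 + l)*(l - 261) = 4 + (-222 + l)*(-261 + l) = 4 + (-261 + l)*(-222 + l))
Z/d(K(-17, -23), -491) = 1/(413168*(57946 + (-491)**2 - 483*(-491))) = 1/(413168*(57946 + 241081 + 237153)) = (1/413168)/536180 = (1/413168)*(1/536180) = 1/221532418240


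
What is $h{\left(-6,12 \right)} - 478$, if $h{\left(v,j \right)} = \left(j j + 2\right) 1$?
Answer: $-332$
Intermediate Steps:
$h{\left(v,j \right)} = 2 + j^{2}$ ($h{\left(v,j \right)} = \left(j^{2} + 2\right) 1 = \left(2 + j^{2}\right) 1 = 2 + j^{2}$)
$h{\left(-6,12 \right)} - 478 = \left(2 + 12^{2}\right) - 478 = \left(2 + 144\right) - 478 = 146 - 478 = -332$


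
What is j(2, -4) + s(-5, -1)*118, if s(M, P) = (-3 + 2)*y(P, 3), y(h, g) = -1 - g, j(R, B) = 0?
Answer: 472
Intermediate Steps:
s(M, P) = 4 (s(M, P) = (-3 + 2)*(-1 - 1*3) = -(-1 - 3) = -1*(-4) = 4)
j(2, -4) + s(-5, -1)*118 = 0 + 4*118 = 0 + 472 = 472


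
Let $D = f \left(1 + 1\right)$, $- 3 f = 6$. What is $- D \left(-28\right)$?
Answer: $-112$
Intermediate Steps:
$f = -2$ ($f = \left(- \frac{1}{3}\right) 6 = -2$)
$D = -4$ ($D = - 2 \left(1 + 1\right) = \left(-2\right) 2 = -4$)
$- D \left(-28\right) = - \left(-4\right) \left(-28\right) = \left(-1\right) 112 = -112$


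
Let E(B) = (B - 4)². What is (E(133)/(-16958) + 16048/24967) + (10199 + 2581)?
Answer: 5410785799217/423390386 ≈ 12780.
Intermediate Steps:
E(B) = (-4 + B)²
(E(133)/(-16958) + 16048/24967) + (10199 + 2581) = ((-4 + 133)²/(-16958) + 16048/24967) + (10199 + 2581) = (129²*(-1/16958) + 16048*(1/24967)) + 12780 = (16641*(-1/16958) + 16048/24967) + 12780 = (-16641/16958 + 16048/24967) + 12780 = -143333863/423390386 + 12780 = 5410785799217/423390386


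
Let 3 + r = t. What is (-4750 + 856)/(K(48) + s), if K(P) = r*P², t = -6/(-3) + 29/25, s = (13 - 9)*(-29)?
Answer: -48675/3158 ≈ -15.413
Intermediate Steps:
s = -116 (s = 4*(-29) = -116)
t = 79/25 (t = -6*(-⅓) + 29*(1/25) = 2 + 29/25 = 79/25 ≈ 3.1600)
r = 4/25 (r = -3 + 79/25 = 4/25 ≈ 0.16000)
K(P) = 4*P²/25
(-4750 + 856)/(K(48) + s) = (-4750 + 856)/((4/25)*48² - 116) = -3894/((4/25)*2304 - 116) = -3894/(9216/25 - 116) = -3894/6316/25 = -3894*25/6316 = -48675/3158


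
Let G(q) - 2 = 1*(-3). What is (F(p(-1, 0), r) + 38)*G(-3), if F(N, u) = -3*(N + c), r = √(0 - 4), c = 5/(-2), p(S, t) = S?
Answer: -97/2 ≈ -48.500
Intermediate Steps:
c = -5/2 (c = 5*(-½) = -5/2 ≈ -2.5000)
r = 2*I (r = √(-4) = 2*I ≈ 2.0*I)
F(N, u) = 15/2 - 3*N (F(N, u) = -3*(N - 5/2) = -3*(-5/2 + N) = 15/2 - 3*N)
G(q) = -1 (G(q) = 2 + 1*(-3) = 2 - 3 = -1)
(F(p(-1, 0), r) + 38)*G(-3) = ((15/2 - 3*(-1)) + 38)*(-1) = ((15/2 + 3) + 38)*(-1) = (21/2 + 38)*(-1) = (97/2)*(-1) = -97/2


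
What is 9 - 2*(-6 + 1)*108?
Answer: 1089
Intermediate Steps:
9 - 2*(-6 + 1)*108 = 9 - 2*(-5)*108 = 9 + 10*108 = 9 + 1080 = 1089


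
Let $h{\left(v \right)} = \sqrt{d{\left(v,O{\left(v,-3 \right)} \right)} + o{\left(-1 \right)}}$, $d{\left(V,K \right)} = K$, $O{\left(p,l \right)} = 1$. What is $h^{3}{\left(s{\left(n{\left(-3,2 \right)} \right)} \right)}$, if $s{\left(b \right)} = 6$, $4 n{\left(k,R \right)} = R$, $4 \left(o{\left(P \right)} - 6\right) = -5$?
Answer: $\frac{23 \sqrt{23}}{8} \approx 13.788$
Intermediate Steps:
$o{\left(P \right)} = \frac{19}{4}$ ($o{\left(P \right)} = 6 + \frac{1}{4} \left(-5\right) = 6 - \frac{5}{4} = \frac{19}{4}$)
$n{\left(k,R \right)} = \frac{R}{4}$
$h{\left(v \right)} = \frac{\sqrt{23}}{2}$ ($h{\left(v \right)} = \sqrt{1 + \frac{19}{4}} = \sqrt{\frac{23}{4}} = \frac{\sqrt{23}}{2}$)
$h^{3}{\left(s{\left(n{\left(-3,2 \right)} \right)} \right)} = \left(\frac{\sqrt{23}}{2}\right)^{3} = \frac{23 \sqrt{23}}{8}$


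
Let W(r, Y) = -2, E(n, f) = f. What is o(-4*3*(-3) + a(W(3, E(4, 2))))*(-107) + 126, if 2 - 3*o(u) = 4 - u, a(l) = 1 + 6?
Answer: -4009/3 ≈ -1336.3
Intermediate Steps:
a(l) = 7
o(u) = -2/3 + u/3 (o(u) = 2/3 - (4 - u)/3 = 2/3 + (-4/3 + u/3) = -2/3 + u/3)
o(-4*3*(-3) + a(W(3, E(4, 2))))*(-107) + 126 = (-2/3 + (-4*3*(-3) + 7)/3)*(-107) + 126 = (-2/3 + (-12*(-3) + 7)/3)*(-107) + 126 = (-2/3 + (36 + 7)/3)*(-107) + 126 = (-2/3 + (1/3)*43)*(-107) + 126 = (-2/3 + 43/3)*(-107) + 126 = (41/3)*(-107) + 126 = -4387/3 + 126 = -4009/3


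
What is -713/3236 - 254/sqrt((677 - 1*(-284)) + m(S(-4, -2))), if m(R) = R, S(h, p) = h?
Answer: -713/3236 - 254*sqrt(957)/957 ≈ -8.4310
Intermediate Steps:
-713/3236 - 254/sqrt((677 - 1*(-284)) + m(S(-4, -2))) = -713/3236 - 254/sqrt((677 - 1*(-284)) - 4) = -713*1/3236 - 254/sqrt((677 + 284) - 4) = -713/3236 - 254/sqrt(961 - 4) = -713/3236 - 254*sqrt(957)/957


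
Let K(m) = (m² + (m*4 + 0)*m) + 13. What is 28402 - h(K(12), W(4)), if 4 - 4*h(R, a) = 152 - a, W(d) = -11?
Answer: 113767/4 ≈ 28442.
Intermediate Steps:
K(m) = 13 + 5*m² (K(m) = (m² + (4*m + 0)*m) + 13 = (m² + (4*m)*m) + 13 = (m² + 4*m²) + 13 = 5*m² + 13 = 13 + 5*m²)
h(R, a) = -37 + a/4 (h(R, a) = 1 - (152 - a)/4 = 1 + (-38 + a/4) = -37 + a/4)
28402 - h(K(12), W(4)) = 28402 - (-37 + (¼)*(-11)) = 28402 - (-37 - 11/4) = 28402 - 1*(-159/4) = 28402 + 159/4 = 113767/4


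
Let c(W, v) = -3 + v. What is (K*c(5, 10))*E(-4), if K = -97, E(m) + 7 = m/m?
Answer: 4074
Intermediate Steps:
E(m) = -6 (E(m) = -7 + m/m = -7 + 1 = -6)
(K*c(5, 10))*E(-4) = -97*(-3 + 10)*(-6) = -97*7*(-6) = -679*(-6) = 4074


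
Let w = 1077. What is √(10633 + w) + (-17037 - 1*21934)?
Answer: -38971 + √11710 ≈ -38863.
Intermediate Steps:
√(10633 + w) + (-17037 - 1*21934) = √(10633 + 1077) + (-17037 - 1*21934) = √11710 + (-17037 - 21934) = √11710 - 38971 = -38971 + √11710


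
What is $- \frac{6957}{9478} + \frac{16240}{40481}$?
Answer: $- \frac{18243371}{54811274} \approx -0.33284$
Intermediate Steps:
$- \frac{6957}{9478} + \frac{16240}{40481} = \left(-6957\right) \frac{1}{9478} + 16240 \cdot \frac{1}{40481} = - \frac{6957}{9478} + \frac{2320}{5783} = - \frac{18243371}{54811274}$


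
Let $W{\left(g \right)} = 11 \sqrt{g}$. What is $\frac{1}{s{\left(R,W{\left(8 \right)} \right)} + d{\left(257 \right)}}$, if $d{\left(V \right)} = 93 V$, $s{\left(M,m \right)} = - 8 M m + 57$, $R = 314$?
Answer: $- \frac{99}{22868734} - \frac{1256 \sqrt{2}}{125778037} \approx -1.8451 \cdot 10^{-5}$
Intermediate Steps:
$s{\left(M,m \right)} = 57 - 8 M m$ ($s{\left(M,m \right)} = - 8 M m + 57 = 57 - 8 M m$)
$\frac{1}{s{\left(R,W{\left(8 \right)} \right)} + d{\left(257 \right)}} = \frac{1}{\left(57 - 2512 \cdot 11 \sqrt{8}\right) + 93 \cdot 257} = \frac{1}{\left(57 - 2512 \cdot 11 \cdot 2 \sqrt{2}\right) + 23901} = \frac{1}{\left(57 - 2512 \cdot 22 \sqrt{2}\right) + 23901} = \frac{1}{\left(57 - 55264 \sqrt{2}\right) + 23901} = \frac{1}{23958 - 55264 \sqrt{2}}$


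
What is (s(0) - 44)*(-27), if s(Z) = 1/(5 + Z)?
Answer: 5913/5 ≈ 1182.6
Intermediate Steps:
(s(0) - 44)*(-27) = (1/(5 + 0) - 44)*(-27) = (1/5 - 44)*(-27) = (⅕ - 44)*(-27) = -219/5*(-27) = 5913/5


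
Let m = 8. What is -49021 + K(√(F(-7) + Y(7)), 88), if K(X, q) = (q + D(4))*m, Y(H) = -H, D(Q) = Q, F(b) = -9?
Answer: -48285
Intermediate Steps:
K(X, q) = 32 + 8*q (K(X, q) = (q + 4)*8 = (4 + q)*8 = 32 + 8*q)
-49021 + K(√(F(-7) + Y(7)), 88) = -49021 + (32 + 8*88) = -49021 + (32 + 704) = -49021 + 736 = -48285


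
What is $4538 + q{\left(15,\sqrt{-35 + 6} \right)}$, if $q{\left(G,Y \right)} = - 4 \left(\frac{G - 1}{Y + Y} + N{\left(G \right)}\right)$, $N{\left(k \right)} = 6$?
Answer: $4514 + \frac{28 i \sqrt{29}}{29} \approx 4514.0 + 5.1995 i$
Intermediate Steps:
$q{\left(G,Y \right)} = -24 - \frac{2 \left(-1 + G\right)}{Y}$ ($q{\left(G,Y \right)} = - 4 \left(\frac{G - 1}{Y + Y} + 6\right) = - 4 \left(\frac{-1 + G}{2 Y} + 6\right) = - 4 \left(6 + \frac{-1 + G}{2 Y}\right) = -24 - \frac{2 \left(-1 + G\right)}{Y}$)
$4538 + q{\left(15,\sqrt{-35 + 6} \right)} = 4538 + \frac{2 \left(1 - 15 - 12 \sqrt{-35 + 6}\right)}{\sqrt{-35 + 6}} = 4538 + \frac{2 \left(1 - 15 - 12 \sqrt{-29}\right)}{\sqrt{-29}} = 4538 + \frac{2 \left(1 - 15 - 12 i \sqrt{29}\right)}{i \sqrt{29}} = 4538 + 2 \left(- \frac{i \sqrt{29}}{29}\right) \left(1 - 15 - 12 i \sqrt{29}\right) = 4538 + 2 \left(- \frac{i \sqrt{29}}{29}\right) \left(-14 - 12 i \sqrt{29}\right) = 4538 - \frac{2 i \sqrt{29} \left(-14 - 12 i \sqrt{29}\right)}{29}$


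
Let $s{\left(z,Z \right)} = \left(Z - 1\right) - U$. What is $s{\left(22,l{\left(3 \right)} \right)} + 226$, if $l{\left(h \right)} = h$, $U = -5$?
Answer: $233$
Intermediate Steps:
$s{\left(z,Z \right)} = 4 + Z$ ($s{\left(z,Z \right)} = \left(Z - 1\right) - -5 = \left(Z - 1\right) + 5 = \left(-1 + Z\right) + 5 = 4 + Z$)
$s{\left(22,l{\left(3 \right)} \right)} + 226 = \left(4 + 3\right) + 226 = 7 + 226 = 233$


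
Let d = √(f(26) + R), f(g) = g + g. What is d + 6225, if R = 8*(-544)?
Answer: 6225 + 10*I*√43 ≈ 6225.0 + 65.574*I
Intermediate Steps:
R = -4352
f(g) = 2*g
d = 10*I*√43 (d = √(2*26 - 4352) = √(52 - 4352) = √(-4300) = 10*I*√43 ≈ 65.574*I)
d + 6225 = 10*I*√43 + 6225 = 6225 + 10*I*√43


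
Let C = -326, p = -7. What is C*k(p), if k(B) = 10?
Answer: -3260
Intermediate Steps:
C*k(p) = -326*10 = -3260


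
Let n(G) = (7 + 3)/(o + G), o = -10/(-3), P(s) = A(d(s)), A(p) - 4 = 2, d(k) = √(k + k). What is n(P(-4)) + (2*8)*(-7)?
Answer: -1553/14 ≈ -110.93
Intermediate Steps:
d(k) = √2*√k (d(k) = √(2*k) = √2*√k)
A(p) = 6 (A(p) = 4 + 2 = 6)
P(s) = 6
o = 10/3 (o = -10*(-⅓) = 10/3 ≈ 3.3333)
n(G) = 10/(10/3 + G) (n(G) = (7 + 3)/(10/3 + G) = 10/(10/3 + G))
n(P(-4)) + (2*8)*(-7) = 30/(10 + 3*6) + (2*8)*(-7) = 30/(10 + 18) + 16*(-7) = 30/28 - 112 = 30*(1/28) - 112 = 15/14 - 112 = -1553/14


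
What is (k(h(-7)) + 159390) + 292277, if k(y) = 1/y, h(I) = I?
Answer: 3161668/7 ≈ 4.5167e+5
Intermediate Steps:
(k(h(-7)) + 159390) + 292277 = (1/(-7) + 159390) + 292277 = (-⅐ + 159390) + 292277 = 1115729/7 + 292277 = 3161668/7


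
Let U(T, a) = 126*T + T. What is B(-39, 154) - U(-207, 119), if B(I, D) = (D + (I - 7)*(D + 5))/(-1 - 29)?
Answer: 79583/3 ≈ 26528.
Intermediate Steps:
U(T, a) = 127*T
B(I, D) = -D/30 - (-7 + I)*(5 + D)/30 (B(I, D) = (D + (-7 + I)*(5 + D))/(-30) = (D + (-7 + I)*(5 + D))*(-1/30) = -D/30 - (-7 + I)*(5 + D)/30)
B(-39, 154) - U(-207, 119) = (7/6 - 1/6*(-39) + (1/5)*154 - 1/30*154*(-39)) - 127*(-207) = (7/6 + 13/2 + 154/5 + 1001/5) - 1*(-26289) = 716/3 + 26289 = 79583/3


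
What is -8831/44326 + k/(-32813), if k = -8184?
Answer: 6635671/132224458 ≈ 0.050185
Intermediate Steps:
-8831/44326 + k/(-32813) = -8831/44326 - 8184/(-32813) = -8831*1/44326 - 8184*(-1/32813) = -8831/44326 + 744/2983 = 6635671/132224458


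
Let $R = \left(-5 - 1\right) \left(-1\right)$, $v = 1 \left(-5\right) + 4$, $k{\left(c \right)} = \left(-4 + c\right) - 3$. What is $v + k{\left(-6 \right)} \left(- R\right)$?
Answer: $77$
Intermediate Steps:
$k{\left(c \right)} = -7 + c$
$v = -1$ ($v = -5 + 4 = -1$)
$R = 6$ ($R = \left(-6\right) \left(-1\right) = 6$)
$v + k{\left(-6 \right)} \left(- R\right) = -1 + \left(-7 - 6\right) \left(\left(-1\right) 6\right) = -1 - -78 = -1 + 78 = 77$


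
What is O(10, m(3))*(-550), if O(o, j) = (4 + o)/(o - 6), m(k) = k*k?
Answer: -1925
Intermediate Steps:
m(k) = k²
O(o, j) = (4 + o)/(-6 + o)
O(10, m(3))*(-550) = ((4 + 10)/(-6 + 10))*(-550) = (14/4)*(-550) = ((¼)*14)*(-550) = (7/2)*(-550) = -1925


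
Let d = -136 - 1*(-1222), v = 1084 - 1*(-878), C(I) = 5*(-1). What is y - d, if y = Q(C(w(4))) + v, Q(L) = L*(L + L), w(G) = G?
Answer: 926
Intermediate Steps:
C(I) = -5
Q(L) = 2*L² (Q(L) = L*(2*L) = 2*L²)
v = 1962 (v = 1084 + 878 = 1962)
y = 2012 (y = 2*(-5)² + 1962 = 2*25 + 1962 = 50 + 1962 = 2012)
d = 1086 (d = -136 + 1222 = 1086)
y - d = 2012 - 1*1086 = 2012 - 1086 = 926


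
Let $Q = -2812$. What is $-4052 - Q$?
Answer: $-1240$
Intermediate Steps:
$-4052 - Q = -4052 - -2812 = -4052 + 2812 = -1240$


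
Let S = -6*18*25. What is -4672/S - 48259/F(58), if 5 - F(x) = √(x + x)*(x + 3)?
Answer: 666995773/291337425 + 5887598*√29/431611 ≈ 75.748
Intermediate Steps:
F(x) = 5 - √2*√x*(3 + x) (F(x) = 5 - √(x + x)*(x + 3) = 5 - √(2*x)*(3 + x) = 5 - √2*√x*(3 + x))
S = -2700 (S = -108*25 = -2700)
-4672/S - 48259/F(58) = -4672/(-2700) - 48259/(5 - √2*58^(3/2) - 3*√2*√58) = -4672*(-1/2700) - 48259/(5 - √2*58*√58 - 6*√29) = 1168/675 - 48259/(5 - 116*√29 - 6*√29) = 1168/675 - 48259/(5 - 122*√29)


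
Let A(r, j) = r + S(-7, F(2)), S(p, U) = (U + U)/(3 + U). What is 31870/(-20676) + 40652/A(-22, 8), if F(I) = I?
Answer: -1051495495/547914 ≈ -1919.1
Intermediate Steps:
S(p, U) = 2*U/(3 + U) (S(p, U) = (2*U)/(3 + U) = 2*U/(3 + U))
A(r, j) = ⅘ + r (A(r, j) = r + 2*2/(3 + 2) = r + 2*2/5 = r + 2*2*(⅕) = r + ⅘ = ⅘ + r)
31870/(-20676) + 40652/A(-22, 8) = 31870/(-20676) + 40652/(⅘ - 22) = 31870*(-1/20676) + 40652/(-106/5) = -15935/10338 + 40652*(-5/106) = -15935/10338 - 101630/53 = -1051495495/547914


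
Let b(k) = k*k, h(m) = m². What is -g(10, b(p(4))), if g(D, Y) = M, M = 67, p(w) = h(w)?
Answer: -67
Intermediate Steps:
p(w) = w²
b(k) = k²
g(D, Y) = 67
-g(10, b(p(4))) = -1*67 = -67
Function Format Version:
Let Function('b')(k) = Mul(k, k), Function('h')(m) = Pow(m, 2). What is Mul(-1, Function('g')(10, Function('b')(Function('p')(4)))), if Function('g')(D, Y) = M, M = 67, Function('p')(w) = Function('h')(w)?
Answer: -67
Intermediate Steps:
Function('p')(w) = Pow(w, 2)
Function('b')(k) = Pow(k, 2)
Function('g')(D, Y) = 67
Mul(-1, Function('g')(10, Function('b')(Function('p')(4)))) = Mul(-1, 67) = -67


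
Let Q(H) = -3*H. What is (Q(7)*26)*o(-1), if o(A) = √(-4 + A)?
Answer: -546*I*√5 ≈ -1220.9*I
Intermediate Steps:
(Q(7)*26)*o(-1) = (-3*7*26)*√(-4 - 1) = (-21*26)*√(-5) = -546*I*√5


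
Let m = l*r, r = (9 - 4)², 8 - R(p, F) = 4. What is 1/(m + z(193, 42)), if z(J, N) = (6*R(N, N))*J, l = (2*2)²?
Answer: 1/5032 ≈ 0.00019873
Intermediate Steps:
R(p, F) = 4 (R(p, F) = 8 - 1*4 = 8 - 4 = 4)
l = 16 (l = 4² = 16)
r = 25 (r = 5² = 25)
z(J, N) = 24*J (z(J, N) = (6*4)*J = 24*J)
m = 400 (m = 16*25 = 400)
1/(m + z(193, 42)) = 1/(400 + 24*193) = 1/(400 + 4632) = 1/5032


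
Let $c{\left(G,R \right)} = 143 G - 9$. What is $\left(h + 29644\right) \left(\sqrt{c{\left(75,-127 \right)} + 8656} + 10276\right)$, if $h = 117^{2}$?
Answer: $445289908 + 86666 \sqrt{4843} \approx 4.5132 \cdot 10^{8}$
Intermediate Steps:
$c{\left(G,R \right)} = -9 + 143 G$
$h = 13689$
$\left(h + 29644\right) \left(\sqrt{c{\left(75,-127 \right)} + 8656} + 10276\right) = \left(13689 + 29644\right) \left(\sqrt{\left(-9 + 143 \cdot 75\right) + 8656} + 10276\right) = 43333 \left(\sqrt{\left(-9 + 10725\right) + 8656} + 10276\right) = 43333 \left(\sqrt{10716 + 8656} + 10276\right) = 43333 \left(\sqrt{19372} + 10276\right) = 43333 \left(2 \sqrt{4843} + 10276\right) = 43333 \left(10276 + 2 \sqrt{4843}\right) = 445289908 + 86666 \sqrt{4843}$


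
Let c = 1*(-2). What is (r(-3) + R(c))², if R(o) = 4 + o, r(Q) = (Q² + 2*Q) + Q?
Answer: 4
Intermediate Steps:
r(Q) = Q² + 3*Q
c = -2
(r(-3) + R(c))² = (-3*(3 - 3) + (4 - 2))² = (-3*0 + 2)² = (0 + 2)² = 2² = 4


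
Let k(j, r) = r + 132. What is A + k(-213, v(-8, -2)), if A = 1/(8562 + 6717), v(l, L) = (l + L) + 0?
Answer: 1864039/15279 ≈ 122.00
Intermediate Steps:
v(l, L) = L + l (v(l, L) = (L + l) + 0 = L + l)
k(j, r) = 132 + r
A = 1/15279 ≈ 6.5449e-5
A + k(-213, v(-8, -2)) = 1/15279 + (132 + (-2 - 8)) = 1/15279 + (132 - 10) = 1/15279 + 122 = 1864039/15279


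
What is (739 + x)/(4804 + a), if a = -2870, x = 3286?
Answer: 4025/1934 ≈ 2.0812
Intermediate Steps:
(739 + x)/(4804 + a) = (739 + 3286)/(4804 - 2870) = 4025/1934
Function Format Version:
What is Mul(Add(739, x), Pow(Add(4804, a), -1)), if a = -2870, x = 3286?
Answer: Rational(4025, 1934) ≈ 2.0812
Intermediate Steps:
Mul(Add(739, x), Pow(Add(4804, a), -1)) = Mul(Add(739, 3286), Pow(Add(4804, -2870), -1)) = Mul(4025, Pow(1934, -1)) = Mul(4025, Rational(1, 1934)) = Rational(4025, 1934)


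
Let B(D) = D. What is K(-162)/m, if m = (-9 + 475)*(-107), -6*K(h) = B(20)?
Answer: 5/74793 ≈ 6.6851e-5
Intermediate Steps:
K(h) = -10/3 (K(h) = -⅙*20 = -10/3)
m = -49862 (m = 466*(-107) = -49862)
K(-162)/m = -10/3/(-49862) = -10/3*(-1/49862) = 5/74793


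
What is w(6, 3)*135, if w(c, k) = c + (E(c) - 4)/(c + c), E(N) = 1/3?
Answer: 3075/4 ≈ 768.75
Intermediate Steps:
E(N) = ⅓
w(c, k) = c - 11/(6*c) (w(c, k) = c + (⅓ - 4)/(c + c) = c - 11*1/(2*c)/3 = c - 11/(6*c))
w(6, 3)*135 = (6 - 11/6/6)*135 = (6 - 11/6*⅙)*135 = (6 - 11/36)*135 = (205/36)*135 = 3075/4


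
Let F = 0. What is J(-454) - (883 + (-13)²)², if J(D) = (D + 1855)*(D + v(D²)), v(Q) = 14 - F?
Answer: -1723144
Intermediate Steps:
v(Q) = 14 (v(Q) = 14 - 1*0 = 14 + 0 = 14)
J(D) = (14 + D)*(1855 + D) (J(D) = (D + 1855)*(D + 14) = (1855 + D)*(14 + D) = (14 + D)*(1855 + D))
J(-454) - (883 + (-13)²)² = (25970 + (-454)² + 1869*(-454)) - (883 + (-13)²)² = (25970 + 206116 - 848526) - (883 + 169)² = -616440 - 1*1052² = -616440 - 1*1106704 = -616440 - 1106704 = -1723144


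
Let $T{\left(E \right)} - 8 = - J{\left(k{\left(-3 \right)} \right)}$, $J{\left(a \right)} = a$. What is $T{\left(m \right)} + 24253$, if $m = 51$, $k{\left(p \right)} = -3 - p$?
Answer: $24261$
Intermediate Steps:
$T{\left(E \right)} = 8$ ($T{\left(E \right)} = 8 - \left(-3 - -3\right) = 8 - \left(-3 + 3\right) = 8 - 0 = 8 + 0 = 8$)
$T{\left(m \right)} + 24253 = 8 + 24253 = 24261$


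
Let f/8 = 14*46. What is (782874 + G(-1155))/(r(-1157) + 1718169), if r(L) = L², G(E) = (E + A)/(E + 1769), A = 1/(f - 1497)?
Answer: 439224530764/1715004812765 ≈ 0.25611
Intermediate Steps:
f = 5152 (f = 8*(14*46) = 8*644 = 5152)
A = 1/3655 (A = 1/(5152 - 1497) = 1/3655 ≈ 0.00027360)
G(E) = (1/3655 + E)/(1769 + E) (G(E) = (E + 1/3655)/(E + 1769) = (1/3655 + E)/(1769 + E))
(782874 + G(-1155))/(r(-1157) + 1718169) = (782874 + (1/3655 - 1155)/(1769 - 1155))/((-1157)² + 1718169) = (782874 - 4221524/3655/614)/(1338649 + 1718169) = (782874 + (1/614)*(-4221524/3655))/3056818 = (782874 - 2110762/1122085)*(1/3056818) = (878449061528/1122085)*(1/3056818) = 439224530764/1715004812765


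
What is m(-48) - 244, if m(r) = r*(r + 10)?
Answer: 1580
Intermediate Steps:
m(r) = r*(10 + r)
m(-48) - 244 = -48*(10 - 48) - 244 = -48*(-38) - 244 = 1824 - 244 = 1580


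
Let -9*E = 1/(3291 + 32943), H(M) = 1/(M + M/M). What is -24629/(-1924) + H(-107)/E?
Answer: 315019309/101972 ≈ 3089.3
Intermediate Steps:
H(M) = 1/(1 + M) (H(M) = 1/(M + 1) = 1/(1 + M))
E = -1/326106 (E = -1/(9*(3291 + 32943)) = -1/9/36234 = -1/9*1/36234 = -1/326106 ≈ -3.0665e-6)
-24629/(-1924) + H(-107)/E = -24629/(-1924) + 1/((1 - 107)*(-1/326106)) = -24629*(-1/1924) - 326106/(-106) = 24629/1924 - 1/106*(-326106) = 24629/1924 + 163053/53 = 315019309/101972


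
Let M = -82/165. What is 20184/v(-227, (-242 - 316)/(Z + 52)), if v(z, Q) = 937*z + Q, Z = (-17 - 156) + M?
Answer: -404628648/4263884783 ≈ -0.094897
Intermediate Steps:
M = -82/165 (M = -82*1/165 = -82/165 ≈ -0.49697)
Z = -28627/165 (Z = (-17 - 156) - 82/165 = -173 - 82/165 = -28627/165 ≈ -173.50)
v(z, Q) = Q + 937*z
20184/v(-227, (-242 - 316)/(Z + 52)) = 20184/((-242 - 316)/(-28627/165 + 52) + 937*(-227)) = 20184/(-558/(-20047/165) - 212699) = 20184/(-558*(-165/20047) - 212699) = 20184/(92070/20047 - 212699) = 20184/(-4263884783/20047) = 20184*(-20047/4263884783) = -404628648/4263884783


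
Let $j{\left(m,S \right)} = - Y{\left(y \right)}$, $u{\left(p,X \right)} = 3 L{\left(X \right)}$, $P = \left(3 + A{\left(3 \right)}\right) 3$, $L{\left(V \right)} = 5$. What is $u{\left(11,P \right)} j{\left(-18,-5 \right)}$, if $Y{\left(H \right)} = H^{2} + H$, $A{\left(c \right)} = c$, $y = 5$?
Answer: $-450$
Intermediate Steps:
$P = 18$ ($P = \left(3 + 3\right) 3 = 6 \cdot 3 = 18$)
$Y{\left(H \right)} = H + H^{2}$
$u{\left(p,X \right)} = 15$ ($u{\left(p,X \right)} = 3 \cdot 5 = 15$)
$j{\left(m,S \right)} = -30$ ($j{\left(m,S \right)} = - 5 \left(1 + 5\right) = - 5 \cdot 6 = \left(-1\right) 30 = -30$)
$u{\left(11,P \right)} j{\left(-18,-5 \right)} = 15 \left(-30\right) = -450$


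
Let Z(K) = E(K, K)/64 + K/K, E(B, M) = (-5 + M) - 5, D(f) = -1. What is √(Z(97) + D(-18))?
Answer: √87/8 ≈ 1.1659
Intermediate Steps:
E(B, M) = -10 + M
Z(K) = 27/32 + K/64 (Z(K) = (-10 + K)/64 + K/K = (-10 + K)*(1/64) + 1 = (-5/32 + K/64) + 1 = 27/32 + K/64)
√(Z(97) + D(-18)) = √((27/32 + (1/64)*97) - 1) = √((27/32 + 97/64) - 1) = √(151/64 - 1) = √(87/64) = √87/8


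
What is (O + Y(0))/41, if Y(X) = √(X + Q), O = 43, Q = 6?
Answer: 43/41 + √6/41 ≈ 1.1085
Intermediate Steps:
Y(X) = √(6 + X) (Y(X) = √(X + 6) = √(6 + X))
(O + Y(0))/41 = (43 + √(6 + 0))/41 = (43 + √6)/41 = 43/41 + √6/41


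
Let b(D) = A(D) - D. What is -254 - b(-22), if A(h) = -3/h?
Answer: -6075/22 ≈ -276.14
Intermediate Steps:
b(D) = -D - 3/D (b(D) = -3/D - D = -D - 3/D)
-254 - b(-22) = -254 - (-1*(-22) - 3/(-22)) = -254 - (22 - 3*(-1/22)) = -254 - (22 + 3/22) = -254 - 1*487/22 = -254 - 487/22 = -6075/22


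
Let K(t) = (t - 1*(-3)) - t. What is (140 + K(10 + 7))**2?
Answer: 20449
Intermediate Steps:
K(t) = 3 (K(t) = (t + 3) - t = (3 + t) - t = 3)
(140 + K(10 + 7))**2 = (140 + 3)**2 = 143**2 = 20449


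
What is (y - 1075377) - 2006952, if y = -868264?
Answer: -3950593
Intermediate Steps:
(y - 1075377) - 2006952 = (-868264 - 1075377) - 2006952 = -1943641 - 2006952 = -3950593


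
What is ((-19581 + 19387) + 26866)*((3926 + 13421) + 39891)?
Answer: 1526651936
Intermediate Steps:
((-19581 + 19387) + 26866)*((3926 + 13421) + 39891) = (-194 + 26866)*(17347 + 39891) = 26672*57238 = 1526651936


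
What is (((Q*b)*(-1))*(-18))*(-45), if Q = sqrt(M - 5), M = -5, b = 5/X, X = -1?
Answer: 4050*I*sqrt(10) ≈ 12807.0*I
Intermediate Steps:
b = -5 (b = 5/(-1) = 5*(-1) = -5)
Q = I*sqrt(10) (Q = sqrt(-5 - 5) = sqrt(-10) = I*sqrt(10) ≈ 3.1623*I)
(((Q*b)*(-1))*(-18))*(-45) = ((((I*sqrt(10))*(-5))*(-1))*(-18))*(-45) = ((-5*I*sqrt(10)*(-1))*(-18))*(-45) = ((5*I*sqrt(10))*(-18))*(-45) = -90*I*sqrt(10)*(-45) = 4050*I*sqrt(10)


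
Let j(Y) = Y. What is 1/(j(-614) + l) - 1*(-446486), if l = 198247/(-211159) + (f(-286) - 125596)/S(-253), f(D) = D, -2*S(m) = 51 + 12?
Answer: 20083695960588839/44981692477 ≈ 4.4649e+5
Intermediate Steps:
S(m) = -63/2 (S(m) = -(51 + 12)/2 = -½*63 = -63/2)
l = 53149744915/13303017 (l = 198247/(-211159) + (-286 - 125596)/(-63/2) = 198247*(-1/211159) - 125882*(-2/63) = -198247/211159 + 251764/63 = 53149744915/13303017 ≈ 3995.3)
1/(j(-614) + l) - 1*(-446486) = 1/(-614 + 53149744915/13303017) - 1*(-446486) = 1/(44981692477/13303017) + 446486 = 13303017/44981692477 + 446486 = 20083695960588839/44981692477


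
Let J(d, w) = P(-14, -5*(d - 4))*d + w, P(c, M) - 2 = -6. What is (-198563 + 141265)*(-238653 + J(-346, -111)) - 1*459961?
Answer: 13600939279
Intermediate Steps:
P(c, M) = -4 (P(c, M) = 2 - 6 = -4)
J(d, w) = w - 4*d (J(d, w) = -4*d + w = w - 4*d)
(-198563 + 141265)*(-238653 + J(-346, -111)) - 1*459961 = (-198563 + 141265)*(-238653 + (-111 - 4*(-346))) - 1*459961 = -57298*(-238653 + (-111 + 1384)) - 459961 = -57298*(-238653 + 1273) - 459961 = -57298*(-237380) - 459961 = 13601399240 - 459961 = 13600939279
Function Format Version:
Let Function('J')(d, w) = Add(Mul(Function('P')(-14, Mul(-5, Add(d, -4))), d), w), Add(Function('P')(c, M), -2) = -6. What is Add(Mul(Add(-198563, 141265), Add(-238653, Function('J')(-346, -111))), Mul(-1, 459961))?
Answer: 13600939279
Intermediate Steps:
Function('P')(c, M) = -4 (Function('P')(c, M) = Add(2, -6) = -4)
Function('J')(d, w) = Add(w, Mul(-4, d)) (Function('J')(d, w) = Add(Mul(-4, d), w) = Add(w, Mul(-4, d)))
Add(Mul(Add(-198563, 141265), Add(-238653, Function('J')(-346, -111))), Mul(-1, 459961)) = Add(Mul(Add(-198563, 141265), Add(-238653, Add(-111, Mul(-4, -346)))), Mul(-1, 459961)) = Add(Mul(-57298, Add(-238653, Add(-111, 1384))), -459961) = Add(Mul(-57298, Add(-238653, 1273)), -459961) = Add(Mul(-57298, -237380), -459961) = Add(13601399240, -459961) = 13600939279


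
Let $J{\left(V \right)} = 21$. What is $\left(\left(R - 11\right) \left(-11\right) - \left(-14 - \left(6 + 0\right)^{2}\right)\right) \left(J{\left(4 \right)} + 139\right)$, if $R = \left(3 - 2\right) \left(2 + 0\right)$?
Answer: $23840$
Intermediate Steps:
$R = 2$ ($R = 1 \cdot 2 = 2$)
$\left(\left(R - 11\right) \left(-11\right) - \left(-14 - \left(6 + 0\right)^{2}\right)\right) \left(J{\left(4 \right)} + 139\right) = \left(\left(2 - 11\right) \left(-11\right) - \left(-14 - \left(6 + 0\right)^{2}\right)\right) \left(21 + 139\right) = \left(\left(-9\right) \left(-11\right) + \left(6^{2} + 14\right)\right) 160 = \left(99 + \left(36 + 14\right)\right) 160 = \left(99 + 50\right) 160 = 149 \cdot 160 = 23840$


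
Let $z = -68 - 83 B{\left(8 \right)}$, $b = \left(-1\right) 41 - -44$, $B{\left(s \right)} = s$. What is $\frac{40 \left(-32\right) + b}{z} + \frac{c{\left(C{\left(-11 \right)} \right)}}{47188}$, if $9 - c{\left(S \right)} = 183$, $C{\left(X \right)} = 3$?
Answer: $\frac{15032927}{8635404} \approx 1.7408$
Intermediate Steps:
$c{\left(S \right)} = -174$ ($c{\left(S \right)} = 9 - 183 = -174$)
$b = 3$ ($b = -41 + 44 = 3$)
$z = -732$ ($z = -68 - 664 = -732$)
$\frac{40 \left(-32\right) + b}{z} + \frac{c{\left(C{\left(-11 \right)} \right)}}{47188} = \frac{40 \left(-32\right) + 3}{-732} - \frac{174}{47188} = \left(-1280 + 3\right) \left(- \frac{1}{732}\right) - \frac{87}{23594} = \left(-1277\right) \left(- \frac{1}{732}\right) - \frac{87}{23594} = \frac{1277}{732} - \frac{87}{23594} = \frac{15032927}{8635404}$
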